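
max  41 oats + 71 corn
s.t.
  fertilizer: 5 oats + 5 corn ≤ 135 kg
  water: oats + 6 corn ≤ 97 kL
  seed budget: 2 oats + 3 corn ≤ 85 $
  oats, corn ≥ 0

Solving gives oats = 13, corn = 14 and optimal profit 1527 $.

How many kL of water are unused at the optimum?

water used = 1·13 + 6·14 = 97; slack = 97 − 97 = 0.

0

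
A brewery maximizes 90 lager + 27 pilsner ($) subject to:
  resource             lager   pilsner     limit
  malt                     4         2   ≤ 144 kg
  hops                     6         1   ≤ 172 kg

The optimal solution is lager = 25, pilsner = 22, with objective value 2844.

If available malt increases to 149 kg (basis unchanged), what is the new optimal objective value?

Both malt and hops are binding at x*.
Dual feasibility on the basic columns requires 4·y_malt + 6·y_hops = 90, 2·y_malt + 1·y_hops = 27.
Solving: y_malt = 9, y_hops = 9.
Δz = y_malt·Δb = 9 × (5) = 45, so new z* = 2844 + 45 = 2889.

2889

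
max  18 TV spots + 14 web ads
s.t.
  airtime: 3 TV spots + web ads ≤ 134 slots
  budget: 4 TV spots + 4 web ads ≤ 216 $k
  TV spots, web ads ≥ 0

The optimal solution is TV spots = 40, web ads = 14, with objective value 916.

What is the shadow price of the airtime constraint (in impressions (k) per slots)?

Check each constraint at x*: airtime 134/134 (tight); budget 216/216 (tight).
Dual feasibility on the basic columns requires 3·y_airtime + 4·y_budget = 18, 1·y_airtime + 4·y_budget = 14.
This yields shadow prices y_airtime = 2, y_budget = 3.
Shadow price of airtime = 2.

2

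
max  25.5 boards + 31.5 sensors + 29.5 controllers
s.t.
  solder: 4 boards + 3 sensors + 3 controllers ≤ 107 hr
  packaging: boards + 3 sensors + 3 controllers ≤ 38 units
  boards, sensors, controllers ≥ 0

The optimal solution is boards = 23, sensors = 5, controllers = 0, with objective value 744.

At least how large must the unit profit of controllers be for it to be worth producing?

At the optimum: solder uses 107 of 107 (binding); packaging uses 38 of 38 (binding).
From A_Bᵀ y = c: 4·y_solder + 1·y_packaging = 25.5; 3·y_solder + 3·y_packaging = 31.5.
→ y_solder = 5 and y_packaging = 5.5.
controllers enters the basis when its profit ≥ yᵀa₃ = 5·3 + 5.5·3 = 31.5.

31.5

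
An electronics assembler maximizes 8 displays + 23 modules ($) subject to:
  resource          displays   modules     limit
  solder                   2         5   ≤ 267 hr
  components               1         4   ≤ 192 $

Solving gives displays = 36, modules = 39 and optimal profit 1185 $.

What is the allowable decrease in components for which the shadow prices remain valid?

Binding constraints: solder, components. The basis is B = [[2,5],[1,4]] with det 3.
Per unit decrease in components, x* moves by d = (1.6667, -0.6667).
The basis stays optimal until modules reaches 0; allowable decrease = 58.5 $.

58.5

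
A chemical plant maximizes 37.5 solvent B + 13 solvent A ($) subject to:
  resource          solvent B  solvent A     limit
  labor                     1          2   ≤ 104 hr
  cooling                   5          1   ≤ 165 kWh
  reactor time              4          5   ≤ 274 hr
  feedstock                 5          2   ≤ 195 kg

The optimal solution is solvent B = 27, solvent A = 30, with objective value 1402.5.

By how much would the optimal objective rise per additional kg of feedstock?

Binding: cooling and feedstock. Non-binding: labor (17 unused), reactor time (16 unused).
By complementary slackness, y = 0 for the non-binding constraints.
From A_Bᵀ y = c: 5·y_cooling + 5·y_feedstock = 37.5; 1·y_cooling + 2·y_feedstock = 13.
→ y_cooling = 2 and y_feedstock = 5.5.
Shadow price of feedstock = 5.5.

5.5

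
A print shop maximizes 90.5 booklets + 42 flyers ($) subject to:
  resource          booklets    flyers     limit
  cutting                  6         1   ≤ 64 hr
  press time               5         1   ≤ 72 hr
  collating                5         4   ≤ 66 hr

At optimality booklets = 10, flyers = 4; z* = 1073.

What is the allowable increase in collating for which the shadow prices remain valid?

190

Binding constraints: cutting, collating. The basis is B = [[6,1],[5,4]] with det 19.
Per unit increase in collating, x* moves by d = (-0.0526, 0.3158).
The basis stays optimal until booklets reaches 0; allowable increase = 190 hr.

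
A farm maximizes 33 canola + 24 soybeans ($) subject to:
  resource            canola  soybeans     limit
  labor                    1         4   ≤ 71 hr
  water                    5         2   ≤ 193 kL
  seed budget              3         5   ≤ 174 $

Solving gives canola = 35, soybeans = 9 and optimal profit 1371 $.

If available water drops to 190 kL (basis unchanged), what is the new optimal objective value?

Check each constraint at x*: labor 71/71 (tight); water 193/193 (tight); seed budget 150/174 (slack 24).
Slack constraints have shadow price 0 (complementary slackness).
The binding rows give the dual system: 1·y_labor + 5·y_water = 33 and 4·y_labor + 2·y_water = 24.
→ y_labor = 3 and y_water = 6.
Δz = y_water·Δb = 6 × (-3) = -18, so new z* = 1371 − 18 = 1353.

1353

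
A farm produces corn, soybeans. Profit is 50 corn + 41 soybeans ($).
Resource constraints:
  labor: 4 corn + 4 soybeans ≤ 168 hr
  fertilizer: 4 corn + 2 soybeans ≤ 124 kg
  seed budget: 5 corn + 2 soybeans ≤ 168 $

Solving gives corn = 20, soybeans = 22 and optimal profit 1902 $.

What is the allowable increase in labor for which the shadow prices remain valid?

80

Binding constraints: labor, fertilizer. The basis is B = [[4,4],[4,2]] with det -8.
Per unit increase in labor, x* moves by d = (-0.25, 0.5).
The basis stays optimal until corn reaches 0; allowable increase = 80 hr.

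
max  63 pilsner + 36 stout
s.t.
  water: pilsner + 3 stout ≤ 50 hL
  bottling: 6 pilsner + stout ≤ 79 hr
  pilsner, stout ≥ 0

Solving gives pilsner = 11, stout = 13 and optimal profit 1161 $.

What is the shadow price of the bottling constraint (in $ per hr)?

9

Check each constraint at x*: water 50/50 (tight); bottling 79/79 (tight).
The binding rows give the dual system: 1·y_water + 6·y_bottling = 63 and 3·y_water + 1·y_bottling = 36.
This yields shadow prices y_water = 9, y_bottling = 9.
Shadow price of bottling = 9.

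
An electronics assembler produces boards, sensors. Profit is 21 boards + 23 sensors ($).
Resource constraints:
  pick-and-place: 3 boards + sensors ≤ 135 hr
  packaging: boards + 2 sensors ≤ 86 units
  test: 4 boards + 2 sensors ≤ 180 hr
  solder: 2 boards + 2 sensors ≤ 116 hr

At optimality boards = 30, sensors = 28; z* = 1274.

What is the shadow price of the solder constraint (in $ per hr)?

9.5

Check each constraint at x*: pick-and-place 118/135 (slack 17); packaging 86/86 (tight); test 176/180 (slack 4); solder 116/116 (tight).
Since pick-and-place, test are not tight, their duals are 0.
The binding rows give the dual system: 1·y_packaging + 2·y_solder = 21 and 2·y_packaging + 2·y_solder = 23.
This yields shadow prices y_packaging = 2, y_solder = 9.5.
Shadow price of solder = 9.5.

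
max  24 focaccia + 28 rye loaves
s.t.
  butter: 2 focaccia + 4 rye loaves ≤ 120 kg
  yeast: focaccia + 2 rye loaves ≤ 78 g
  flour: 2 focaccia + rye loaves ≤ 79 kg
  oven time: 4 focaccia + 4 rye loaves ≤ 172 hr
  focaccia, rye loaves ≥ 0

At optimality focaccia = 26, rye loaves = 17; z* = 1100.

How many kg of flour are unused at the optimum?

flour used = 2·26 + 1·17 = 69; slack = 79 − 69 = 10.

10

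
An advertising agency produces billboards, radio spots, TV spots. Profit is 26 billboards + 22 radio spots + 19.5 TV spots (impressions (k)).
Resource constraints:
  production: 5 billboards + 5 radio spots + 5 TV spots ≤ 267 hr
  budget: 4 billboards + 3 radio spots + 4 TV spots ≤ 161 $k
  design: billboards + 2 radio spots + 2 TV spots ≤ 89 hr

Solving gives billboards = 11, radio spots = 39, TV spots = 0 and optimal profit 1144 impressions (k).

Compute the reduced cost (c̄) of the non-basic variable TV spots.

At the optimum: production uses 250 of 267 (slack = 17); budget uses 161 of 161 (binding); design uses 89 of 89 (binding).
By complementary slackness, y = 0 for the non-binding constraint.
The binding rows give the dual system: 4·y_budget + 1·y_design = 26 and 3·y_budget + 2·y_design = 22.
→ y_budget = 6 and y_design = 2.
Reduced cost of TV spots: c₃ − yᵀa₃ = 19.5 − (6·4 + 2·2) = 19.5 − 28 = -8.5.

-8.5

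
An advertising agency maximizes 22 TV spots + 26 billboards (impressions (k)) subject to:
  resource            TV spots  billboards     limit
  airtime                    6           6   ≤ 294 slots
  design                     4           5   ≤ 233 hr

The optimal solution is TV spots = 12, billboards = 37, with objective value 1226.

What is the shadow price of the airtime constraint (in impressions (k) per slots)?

At the optimum: airtime uses 294 of 294 (binding); design uses 233 of 233 (binding).
From A_Bᵀ y = c: 6·y_airtime + 4·y_design = 22; 6·y_airtime + 5·y_design = 26.
→ y_airtime = 1 and y_design = 4.
Shadow price of airtime = 1.

1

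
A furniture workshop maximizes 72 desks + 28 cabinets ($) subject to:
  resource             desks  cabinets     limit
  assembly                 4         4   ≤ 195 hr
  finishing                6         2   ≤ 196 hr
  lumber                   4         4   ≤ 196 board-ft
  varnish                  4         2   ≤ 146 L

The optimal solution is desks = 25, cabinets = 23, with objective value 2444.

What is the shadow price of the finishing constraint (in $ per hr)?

8

At the optimum: assembly uses 192 of 195 (slack = 3); finishing uses 196 of 196 (binding); lumber uses 192 of 196 (slack = 4); varnish uses 146 of 146 (binding).
Since assembly, lumber are not tight, their duals are 0.
From A_Bᵀ y = c: 6·y_finishing + 4·y_varnish = 72; 2·y_finishing + 2·y_varnish = 28.
Solving: y_finishing = 8, y_varnish = 6.
Shadow price of finishing = 8.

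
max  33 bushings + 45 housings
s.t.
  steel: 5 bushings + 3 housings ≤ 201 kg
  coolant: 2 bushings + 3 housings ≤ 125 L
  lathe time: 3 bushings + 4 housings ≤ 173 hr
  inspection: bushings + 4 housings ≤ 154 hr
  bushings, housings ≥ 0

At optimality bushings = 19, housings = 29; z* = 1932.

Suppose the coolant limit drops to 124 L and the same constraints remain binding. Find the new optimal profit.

Binding: coolant and lathe time. Non-binding: steel (19 unused), inspection (19 unused).
Slack constraints have shadow price 0 (complementary slackness).
Dual feasibility on the basic columns requires 2·y_coolant + 3·y_lathe time = 33, 3·y_coolant + 4·y_lathe time = 45.
→ y_coolant = 3 and y_lathe time = 9.
Δz = y_coolant·Δb = 3 × (-1) = -3, so new z* = 1932 − 3 = 1929.

1929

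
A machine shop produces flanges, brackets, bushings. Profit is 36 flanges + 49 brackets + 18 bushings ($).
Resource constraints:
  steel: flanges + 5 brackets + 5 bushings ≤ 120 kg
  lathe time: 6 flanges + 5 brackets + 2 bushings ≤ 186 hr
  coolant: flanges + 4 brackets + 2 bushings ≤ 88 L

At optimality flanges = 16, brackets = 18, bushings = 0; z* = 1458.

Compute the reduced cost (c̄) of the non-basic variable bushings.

Check each constraint at x*: steel 106/120 (slack 14); lathe time 186/186 (tight); coolant 88/88 (tight).
Slack constraints have shadow price 0 (complementary slackness).
From A_Bᵀ y = c: 6·y_lathe time + 1·y_coolant = 36; 5·y_lathe time + 4·y_coolant = 49.
Solving: y_lathe time = 5, y_coolant = 6.
Reduced cost of bushings: c₃ − yᵀa₃ = 18 − (5·2 + 6·2) = 18 − 22 = -4.

-4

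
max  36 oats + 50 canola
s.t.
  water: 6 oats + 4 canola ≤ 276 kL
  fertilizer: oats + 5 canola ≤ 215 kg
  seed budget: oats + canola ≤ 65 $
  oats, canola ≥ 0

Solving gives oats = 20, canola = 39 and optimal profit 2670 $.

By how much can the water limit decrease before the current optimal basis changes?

104

Binding constraints: water, fertilizer. The basis is B = [[6,4],[1,5]] with det 26.
Per unit decrease in water, x* moves by d = (-0.1923, 0.0385).
The basis stays optimal until oats reaches 0; allowable decrease = 104 kL.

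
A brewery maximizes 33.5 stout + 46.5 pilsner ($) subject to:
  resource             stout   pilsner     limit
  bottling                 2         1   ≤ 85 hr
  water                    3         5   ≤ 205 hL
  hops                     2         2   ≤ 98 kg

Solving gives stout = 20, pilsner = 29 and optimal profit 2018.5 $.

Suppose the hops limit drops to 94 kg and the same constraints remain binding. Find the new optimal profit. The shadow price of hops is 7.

1990.5

Δb = -4, so new z* = 2018.5 + (7)·(-4) = 2018.5 − 28 = 1990.5.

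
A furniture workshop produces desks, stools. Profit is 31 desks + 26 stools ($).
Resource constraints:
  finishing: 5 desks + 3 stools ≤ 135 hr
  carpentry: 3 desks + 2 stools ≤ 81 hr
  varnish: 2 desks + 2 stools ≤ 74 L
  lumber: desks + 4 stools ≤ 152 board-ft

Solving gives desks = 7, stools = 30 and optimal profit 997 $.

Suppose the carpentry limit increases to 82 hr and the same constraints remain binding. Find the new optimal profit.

1002

At the optimum: finishing uses 125 of 135 (slack = 10); carpentry uses 81 of 81 (binding); varnish uses 74 of 74 (binding); lumber uses 127 of 152 (slack = 25).
Since finishing, lumber are not tight, their duals are 0.
From A_Bᵀ y = c: 3·y_carpentry + 2·y_varnish = 31; 2·y_carpentry + 2·y_varnish = 26.
Solving: y_carpentry = 5, y_varnish = 8.
Δz = y_carpentry·Δb = 5 × (1) = 5, so new z* = 997 + 5 = 1002.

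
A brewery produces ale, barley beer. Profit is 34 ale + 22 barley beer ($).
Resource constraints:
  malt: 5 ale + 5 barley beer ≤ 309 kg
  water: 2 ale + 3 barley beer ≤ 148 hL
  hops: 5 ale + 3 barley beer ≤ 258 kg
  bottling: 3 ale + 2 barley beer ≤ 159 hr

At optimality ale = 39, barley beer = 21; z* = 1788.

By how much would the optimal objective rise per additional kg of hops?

At the optimum: malt uses 300 of 309 (slack = 9); water uses 141 of 148 (slack = 7); hops uses 258 of 258 (binding); bottling uses 159 of 159 (binding).
Since malt, water are not tight, their duals are 0.
From A_Bᵀ y = c: 5·y_hops + 3·y_bottling = 34; 3·y_hops + 2·y_bottling = 22.
This yields shadow prices y_hops = 2, y_bottling = 8.
Shadow price of hops = 2.

2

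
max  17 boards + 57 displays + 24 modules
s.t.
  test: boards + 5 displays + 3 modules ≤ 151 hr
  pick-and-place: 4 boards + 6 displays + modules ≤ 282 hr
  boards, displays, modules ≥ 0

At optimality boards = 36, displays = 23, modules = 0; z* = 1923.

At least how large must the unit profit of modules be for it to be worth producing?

Check each constraint at x*: test 151/151 (tight); pick-and-place 282/282 (tight).
Dual feasibility on the basic columns requires 1·y_test + 4·y_pick-and-place = 17, 5·y_test + 6·y_pick-and-place = 57.
This yields shadow prices y_test = 9, y_pick-and-place = 2.
modules enters the basis when its profit ≥ yᵀa₃ = 9·3 + 2·1 = 29.

29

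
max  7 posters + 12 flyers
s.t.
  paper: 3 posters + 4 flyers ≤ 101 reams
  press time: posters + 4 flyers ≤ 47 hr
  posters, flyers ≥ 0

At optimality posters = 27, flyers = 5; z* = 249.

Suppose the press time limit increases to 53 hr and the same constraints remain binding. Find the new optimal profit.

255

At the optimum: paper uses 101 of 101 (binding); press time uses 47 of 47 (binding).
From A_Bᵀ y = c: 3·y_paper + 1·y_press time = 7; 4·y_paper + 4·y_press time = 12.
→ y_paper = 2 and y_press time = 1.
Δz = y_press time·Δb = 1 × (6) = 6, so new z* = 249 + 6 = 255.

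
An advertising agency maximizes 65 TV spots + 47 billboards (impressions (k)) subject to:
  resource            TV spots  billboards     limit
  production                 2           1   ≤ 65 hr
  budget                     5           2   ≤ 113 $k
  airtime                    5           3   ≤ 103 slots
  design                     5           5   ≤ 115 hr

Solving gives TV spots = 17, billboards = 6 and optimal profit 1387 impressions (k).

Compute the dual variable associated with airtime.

Binding: airtime and design. Non-binding: production (25 unused), budget (16 unused).
Since production, budget are not tight, their duals are 0.
The binding rows give the dual system: 5·y_airtime + 5·y_design = 65 and 3·y_airtime + 5·y_design = 47.
Solving: y_airtime = 9, y_design = 4.
Shadow price of airtime = 9.

9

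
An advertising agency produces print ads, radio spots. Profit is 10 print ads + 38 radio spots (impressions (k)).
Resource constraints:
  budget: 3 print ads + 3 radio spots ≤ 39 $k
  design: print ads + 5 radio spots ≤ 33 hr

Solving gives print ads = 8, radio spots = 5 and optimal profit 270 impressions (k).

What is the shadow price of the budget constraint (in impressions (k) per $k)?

At the optimum: budget uses 39 of 39 (binding); design uses 33 of 33 (binding).
From A_Bᵀ y = c: 3·y_budget + 1·y_design = 10; 3·y_budget + 5·y_design = 38.
This yields shadow prices y_budget = 1, y_design = 7.
Shadow price of budget = 1.

1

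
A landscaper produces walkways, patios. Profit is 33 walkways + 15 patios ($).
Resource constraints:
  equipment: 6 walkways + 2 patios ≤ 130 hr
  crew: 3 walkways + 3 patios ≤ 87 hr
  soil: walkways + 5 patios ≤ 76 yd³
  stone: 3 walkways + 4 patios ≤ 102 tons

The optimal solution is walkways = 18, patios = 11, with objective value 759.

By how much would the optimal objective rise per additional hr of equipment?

4.5

Binding: equipment and crew. Non-binding: soil (3 unused), stone (4 unused).
By complementary slackness, y = 0 for the non-binding constraints.
From A_Bᵀ y = c: 6·y_equipment + 3·y_crew = 33; 2·y_equipment + 3·y_crew = 15.
Solving: y_equipment = 4.5, y_crew = 2.
Shadow price of equipment = 4.5.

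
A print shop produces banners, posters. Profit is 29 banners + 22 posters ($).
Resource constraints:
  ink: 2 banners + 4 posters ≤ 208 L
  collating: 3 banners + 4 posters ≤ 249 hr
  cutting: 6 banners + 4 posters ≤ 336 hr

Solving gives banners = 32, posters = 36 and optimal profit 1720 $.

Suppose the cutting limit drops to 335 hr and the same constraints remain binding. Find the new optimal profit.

1715.5

At the optimum: ink uses 208 of 208 (binding); collating uses 240 of 249 (slack = 9); cutting uses 336 of 336 (binding).
Slack constraints have shadow price 0 (complementary slackness).
The binding rows give the dual system: 2·y_ink + 6·y_cutting = 29 and 4·y_ink + 4·y_cutting = 22.
→ y_ink = 1 and y_cutting = 4.5.
Δz = y_cutting·Δb = 4.5 × (-1) = -4.5, so new z* = 1720 − 4.5 = 1715.5.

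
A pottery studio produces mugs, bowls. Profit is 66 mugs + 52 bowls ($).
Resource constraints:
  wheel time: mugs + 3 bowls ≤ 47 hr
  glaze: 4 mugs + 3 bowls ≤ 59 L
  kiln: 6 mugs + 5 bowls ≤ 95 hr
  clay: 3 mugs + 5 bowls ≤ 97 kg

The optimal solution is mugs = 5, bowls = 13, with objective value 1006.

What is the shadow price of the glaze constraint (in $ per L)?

9

At the optimum: wheel time uses 44 of 47 (slack = 3); glaze uses 59 of 59 (binding); kiln uses 95 of 95 (binding); clay uses 80 of 97 (slack = 17).
By complementary slackness, y = 0 for the non-binding constraints.
From A_Bᵀ y = c: 4·y_glaze + 6·y_kiln = 66; 3·y_glaze + 5·y_kiln = 52.
This yields shadow prices y_glaze = 9, y_kiln = 5.
Shadow price of glaze = 9.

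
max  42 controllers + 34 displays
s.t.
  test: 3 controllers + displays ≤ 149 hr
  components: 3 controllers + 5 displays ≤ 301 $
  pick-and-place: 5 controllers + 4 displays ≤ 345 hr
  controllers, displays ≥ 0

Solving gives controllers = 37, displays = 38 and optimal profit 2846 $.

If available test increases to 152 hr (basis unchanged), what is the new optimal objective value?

Binding: test and components. Non-binding: pick-and-place (8 unused).
Since pick-and-place is not tight, its dual is 0.
From A_Bᵀ y = c: 3·y_test + 3·y_components = 42; 1·y_test + 5·y_components = 34.
→ y_test = 9 and y_components = 5.
Δz = y_test·Δb = 9 × (3) = 27, so new z* = 2846 + 27 = 2873.

2873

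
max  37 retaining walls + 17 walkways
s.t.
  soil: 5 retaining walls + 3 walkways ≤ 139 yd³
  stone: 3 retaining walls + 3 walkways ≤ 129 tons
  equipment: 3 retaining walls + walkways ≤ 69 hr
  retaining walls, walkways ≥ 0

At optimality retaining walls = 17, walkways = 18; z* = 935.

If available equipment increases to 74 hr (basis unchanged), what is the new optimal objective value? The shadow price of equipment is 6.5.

Δb = 5, so new z* = 935 + (6.5)·(5) = 935 + 32.5 = 967.5.

967.5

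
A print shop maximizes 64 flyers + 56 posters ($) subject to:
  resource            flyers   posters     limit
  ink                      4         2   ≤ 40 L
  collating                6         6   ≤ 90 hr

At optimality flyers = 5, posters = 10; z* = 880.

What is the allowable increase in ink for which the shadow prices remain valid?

Binding constraints: ink, collating. The basis is B = [[4,2],[6,6]] with det 12.
Per unit increase in ink, x* moves by d = (0.5, -0.5).
The basis stays optimal until posters reaches 0; allowable increase = 20 L.

20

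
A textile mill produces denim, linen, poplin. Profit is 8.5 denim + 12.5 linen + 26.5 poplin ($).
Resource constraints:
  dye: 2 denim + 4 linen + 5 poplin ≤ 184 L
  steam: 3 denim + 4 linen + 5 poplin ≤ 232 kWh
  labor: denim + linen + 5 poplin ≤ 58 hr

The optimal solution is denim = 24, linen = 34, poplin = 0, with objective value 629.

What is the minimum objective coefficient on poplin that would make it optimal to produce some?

Check each constraint at x*: dye 184/184 (tight); steam 208/232 (slack 24); labor 58/58 (tight).
Since steam is not tight, its dual is 0.
Dual feasibility on the basic columns requires 2·y_dye + 1·y_labor = 8.5, 4·y_dye + 1·y_labor = 12.5.
Solving: y_dye = 2, y_labor = 4.5.
poplin enters the basis when its profit ≥ yᵀa₃ = 2·5 + 4.5·5 = 32.5.

32.5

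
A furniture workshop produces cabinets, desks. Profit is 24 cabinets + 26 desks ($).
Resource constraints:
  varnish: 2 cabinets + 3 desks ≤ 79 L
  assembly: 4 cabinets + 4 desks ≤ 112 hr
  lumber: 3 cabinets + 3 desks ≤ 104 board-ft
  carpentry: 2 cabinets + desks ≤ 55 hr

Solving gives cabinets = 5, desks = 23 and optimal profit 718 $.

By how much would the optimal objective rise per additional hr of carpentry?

0

At the optimum: varnish uses 79 of 79 (binding); assembly uses 112 of 112 (binding); lumber uses 84 of 104 (slack = 20); carpentry uses 33 of 55 (slack = 22).
Slack constraints have shadow price 0 (complementary slackness).
Dual feasibility on the basic columns requires 2·y_varnish + 4·y_assembly = 24, 3·y_varnish + 4·y_assembly = 26.
Solving: y_varnish = 2, y_assembly = 5.
Shadow price of carpentry = 0.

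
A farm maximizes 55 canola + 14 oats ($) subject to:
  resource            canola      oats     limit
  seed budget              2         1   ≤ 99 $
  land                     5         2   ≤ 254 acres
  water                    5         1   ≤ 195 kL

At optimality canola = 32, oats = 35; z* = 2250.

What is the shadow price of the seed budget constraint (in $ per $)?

5

Check each constraint at x*: seed budget 99/99 (tight); land 230/254 (slack 24); water 195/195 (tight).
Slack constraints have shadow price 0 (complementary slackness).
From A_Bᵀ y = c: 2·y_seed budget + 5·y_water = 55; 1·y_seed budget + 1·y_water = 14.
→ y_seed budget = 5 and y_water = 9.
Shadow price of seed budget = 5.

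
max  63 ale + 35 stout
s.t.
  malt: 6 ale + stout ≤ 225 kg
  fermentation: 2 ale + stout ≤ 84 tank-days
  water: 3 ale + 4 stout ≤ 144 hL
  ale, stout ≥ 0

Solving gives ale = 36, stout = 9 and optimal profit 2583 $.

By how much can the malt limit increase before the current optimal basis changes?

Binding constraints: malt, water. The basis is B = [[6,1],[3,4]] with det 21.
Per unit increase in malt, x* moves by d = (0.1905, -0.1429).
The basis stays optimal until fermentation becomes binding; allowable increase = 12.6 kg.

12.6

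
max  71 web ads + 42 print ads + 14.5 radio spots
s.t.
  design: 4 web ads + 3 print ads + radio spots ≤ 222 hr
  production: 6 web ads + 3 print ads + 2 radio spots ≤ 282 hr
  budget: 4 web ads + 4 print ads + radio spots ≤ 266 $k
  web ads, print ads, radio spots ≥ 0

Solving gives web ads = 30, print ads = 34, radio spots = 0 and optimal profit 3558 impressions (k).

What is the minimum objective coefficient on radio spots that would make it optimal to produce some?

Binding: design and production. Non-binding: budget (10 unused).
Slack constraints have shadow price 0 (complementary slackness).
Dual feasibility on the basic columns requires 4·y_design + 6·y_production = 71, 3·y_design + 3·y_production = 42.
This yields shadow prices y_design = 6.5, y_production = 7.5.
radio spots enters the basis when its profit ≥ yᵀa₃ = 6.5·1 + 7.5·2 = 21.5.

21.5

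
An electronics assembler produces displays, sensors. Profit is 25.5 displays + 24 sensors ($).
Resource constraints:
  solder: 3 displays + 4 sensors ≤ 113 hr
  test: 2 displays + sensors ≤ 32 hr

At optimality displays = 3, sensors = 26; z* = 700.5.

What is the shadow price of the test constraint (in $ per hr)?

6

Both solder and test are binding at x*.
From A_Bᵀ y = c: 3·y_solder + 2·y_test = 25.5; 4·y_solder + 1·y_test = 24.
Solving: y_solder = 4.5, y_test = 6.
Shadow price of test = 6.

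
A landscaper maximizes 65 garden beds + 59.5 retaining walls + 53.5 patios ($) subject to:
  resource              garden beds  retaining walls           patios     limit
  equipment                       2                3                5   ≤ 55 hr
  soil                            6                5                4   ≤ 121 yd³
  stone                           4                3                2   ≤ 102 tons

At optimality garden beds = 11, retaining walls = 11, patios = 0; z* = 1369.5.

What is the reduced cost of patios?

Binding: equipment and soil. Non-binding: stone (25 unused).
Slack constraints have shadow price 0 (complementary slackness).
From A_Bᵀ y = c: 2·y_equipment + 6·y_soil = 65; 3·y_equipment + 5·y_soil = 59.5.
Solving: y_equipment = 4, y_soil = 9.5.
Reduced cost of patios: c₃ − yᵀa₃ = 53.5 − (4·5 + 9.5·4) = 53.5 − 58 = -4.5.

-4.5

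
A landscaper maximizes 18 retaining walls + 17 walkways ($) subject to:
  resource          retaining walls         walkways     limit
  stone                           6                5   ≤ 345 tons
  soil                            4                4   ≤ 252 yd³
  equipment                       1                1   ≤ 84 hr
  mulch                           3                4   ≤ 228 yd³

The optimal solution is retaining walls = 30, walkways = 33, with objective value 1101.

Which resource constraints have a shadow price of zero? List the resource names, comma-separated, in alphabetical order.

stone: 345/345 (binding)
soil: 252/252 (binding)
equipment: 63/84 (slack 21)
mulch: 222/228 (slack 6)
By complementary slackness, a constraint with positive slack has shadow price 0 → equipment, mulch.

equipment, mulch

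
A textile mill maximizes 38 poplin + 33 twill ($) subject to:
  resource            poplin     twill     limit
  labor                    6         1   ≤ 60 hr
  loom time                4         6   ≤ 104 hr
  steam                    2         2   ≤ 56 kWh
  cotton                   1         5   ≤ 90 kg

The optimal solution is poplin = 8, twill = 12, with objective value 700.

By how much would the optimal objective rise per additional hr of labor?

At the optimum: labor uses 60 of 60 (binding); loom time uses 104 of 104 (binding); steam uses 40 of 56 (slack = 16); cotton uses 68 of 90 (slack = 22).
By complementary slackness, y = 0 for the non-binding constraints.
The binding rows give the dual system: 6·y_labor + 4·y_loom time = 38 and 1·y_labor + 6·y_loom time = 33.
Solving: y_labor = 3, y_loom time = 5.
Shadow price of labor = 3.

3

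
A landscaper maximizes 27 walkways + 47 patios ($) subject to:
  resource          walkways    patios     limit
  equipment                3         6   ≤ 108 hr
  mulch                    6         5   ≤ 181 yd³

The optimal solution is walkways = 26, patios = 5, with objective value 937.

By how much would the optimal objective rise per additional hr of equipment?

7

Both equipment and mulch are binding at x*.
The binding rows give the dual system: 3·y_equipment + 6·y_mulch = 27 and 6·y_equipment + 5·y_mulch = 47.
This yields shadow prices y_equipment = 7, y_mulch = 1.
Shadow price of equipment = 7.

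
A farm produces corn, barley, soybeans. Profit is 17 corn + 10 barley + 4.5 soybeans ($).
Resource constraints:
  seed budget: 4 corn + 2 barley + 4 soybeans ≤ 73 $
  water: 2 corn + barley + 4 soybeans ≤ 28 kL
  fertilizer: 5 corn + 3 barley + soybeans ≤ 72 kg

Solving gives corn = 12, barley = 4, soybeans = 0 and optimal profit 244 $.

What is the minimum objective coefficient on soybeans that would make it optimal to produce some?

Binding: water and fertilizer. Non-binding: seed budget (17 unused).
By complementary slackness, y = 0 for the non-binding constraint.
Dual feasibility on the basic columns requires 2·y_water + 5·y_fertilizer = 17, 1·y_water + 3·y_fertilizer = 10.
This yields shadow prices y_water = 1, y_fertilizer = 3.
soybeans enters the basis when its profit ≥ yᵀa₃ = 1·4 + 3·1 = 7.

7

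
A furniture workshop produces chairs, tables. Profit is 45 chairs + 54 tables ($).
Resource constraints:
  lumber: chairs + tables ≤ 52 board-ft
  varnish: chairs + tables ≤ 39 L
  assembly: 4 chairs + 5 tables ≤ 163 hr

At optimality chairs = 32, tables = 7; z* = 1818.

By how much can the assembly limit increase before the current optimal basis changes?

Binding constraints: varnish, assembly. The basis is B = [[1,1],[4,5]] with det 1.
Per unit increase in assembly, x* moves by d = (-1, 1).
The basis stays optimal until chairs reaches 0; allowable increase = 32 hr.

32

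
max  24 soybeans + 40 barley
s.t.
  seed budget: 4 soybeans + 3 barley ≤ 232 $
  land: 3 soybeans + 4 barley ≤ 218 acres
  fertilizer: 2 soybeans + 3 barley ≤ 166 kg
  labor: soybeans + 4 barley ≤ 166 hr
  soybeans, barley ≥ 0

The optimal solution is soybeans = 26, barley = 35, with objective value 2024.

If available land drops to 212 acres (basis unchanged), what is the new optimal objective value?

At the optimum: seed budget uses 209 of 232 (slack = 23); land uses 218 of 218 (binding); fertilizer uses 157 of 166 (slack = 9); labor uses 166 of 166 (binding).
By complementary slackness, y = 0 for the non-binding constraints.
Dual feasibility on the basic columns requires 3·y_land + 1·y_labor = 24, 4·y_land + 4·y_labor = 40.
Solving: y_land = 7, y_labor = 3.
Δz = y_land·Δb = 7 × (-6) = -42, so new z* = 2024 − 42 = 1982.

1982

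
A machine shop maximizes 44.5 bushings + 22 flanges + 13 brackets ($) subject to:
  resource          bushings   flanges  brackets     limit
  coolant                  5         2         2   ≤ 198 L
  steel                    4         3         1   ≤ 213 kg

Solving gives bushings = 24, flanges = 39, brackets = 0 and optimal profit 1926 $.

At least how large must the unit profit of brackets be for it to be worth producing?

Check each constraint at x*: coolant 198/198 (tight); steel 213/213 (tight).
Dual feasibility on the basic columns requires 5·y_coolant + 4·y_steel = 44.5, 2·y_coolant + 3·y_steel = 22.
Solving: y_coolant = 6.5, y_steel = 3.
brackets enters the basis when its profit ≥ yᵀa₃ = 6.5·2 + 3·1 = 16.

16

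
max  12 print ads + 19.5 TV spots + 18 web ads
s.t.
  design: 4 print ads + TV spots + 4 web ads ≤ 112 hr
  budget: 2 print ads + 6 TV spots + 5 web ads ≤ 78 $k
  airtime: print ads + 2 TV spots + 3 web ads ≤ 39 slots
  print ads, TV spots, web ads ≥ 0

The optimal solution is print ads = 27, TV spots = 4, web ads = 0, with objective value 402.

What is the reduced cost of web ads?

Binding: design and budget. Non-binding: airtime (4 unused).
By complementary slackness, y = 0 for the non-binding constraint.
From A_Bᵀ y = c: 4·y_design + 2·y_budget = 12; 1·y_design + 6·y_budget = 19.5.
This yields shadow prices y_design = 1.5, y_budget = 3.
Reduced cost of web ads: c₃ − yᵀa₃ = 18 − (1.5·4 + 3·5) = 18 − 21 = -3.

-3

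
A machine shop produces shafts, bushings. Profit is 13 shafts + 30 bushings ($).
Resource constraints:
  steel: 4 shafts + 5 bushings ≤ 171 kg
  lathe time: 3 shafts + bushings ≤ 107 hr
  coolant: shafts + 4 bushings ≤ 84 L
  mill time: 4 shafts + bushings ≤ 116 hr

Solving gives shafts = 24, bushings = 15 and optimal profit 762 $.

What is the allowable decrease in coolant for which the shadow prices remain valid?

3.4375

Binding constraints: steel, coolant. The basis is B = [[4,5],[1,4]] with det 11.
Per unit decrease in coolant, x* moves by d = (0.4545, -0.3636).
The basis stays optimal until mill time becomes binding; allowable decrease = 3.4375 L.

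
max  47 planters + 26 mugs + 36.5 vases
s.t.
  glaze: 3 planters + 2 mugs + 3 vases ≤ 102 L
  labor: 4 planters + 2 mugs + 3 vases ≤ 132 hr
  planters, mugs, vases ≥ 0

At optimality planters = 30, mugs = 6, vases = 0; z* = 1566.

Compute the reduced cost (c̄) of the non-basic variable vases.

Both glaze and labor are binding at x*.
From A_Bᵀ y = c: 3·y_glaze + 4·y_labor = 47; 2·y_glaze + 2·y_labor = 26.
Solving: y_glaze = 5, y_labor = 8.
Reduced cost of vases: c₃ − yᵀa₃ = 36.5 − (5·3 + 8·3) = 36.5 − 39 = -2.5.

-2.5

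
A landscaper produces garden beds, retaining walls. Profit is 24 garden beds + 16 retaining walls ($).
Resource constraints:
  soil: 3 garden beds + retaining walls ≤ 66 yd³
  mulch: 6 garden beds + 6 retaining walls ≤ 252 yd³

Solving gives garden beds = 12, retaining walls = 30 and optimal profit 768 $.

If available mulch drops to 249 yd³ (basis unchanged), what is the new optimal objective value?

Both soil and mulch are binding at x*.
From A_Bᵀ y = c: 3·y_soil + 6·y_mulch = 24; 1·y_soil + 6·y_mulch = 16.
Solving: y_soil = 4, y_mulch = 2.
Δz = y_mulch·Δb = 2 × (-3) = -6, so new z* = 768 − 6 = 762.

762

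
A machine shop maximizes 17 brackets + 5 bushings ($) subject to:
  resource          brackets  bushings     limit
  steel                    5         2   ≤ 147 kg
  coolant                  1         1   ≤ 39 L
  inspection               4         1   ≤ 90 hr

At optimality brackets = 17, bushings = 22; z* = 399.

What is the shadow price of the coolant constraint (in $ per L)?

1

Binding: coolant and inspection. Non-binding: steel (18 unused).
Since steel is not tight, its dual is 0.
From A_Bᵀ y = c: 1·y_coolant + 4·y_inspection = 17; 1·y_coolant + 1·y_inspection = 5.
→ y_coolant = 1 and y_inspection = 4.
Shadow price of coolant = 1.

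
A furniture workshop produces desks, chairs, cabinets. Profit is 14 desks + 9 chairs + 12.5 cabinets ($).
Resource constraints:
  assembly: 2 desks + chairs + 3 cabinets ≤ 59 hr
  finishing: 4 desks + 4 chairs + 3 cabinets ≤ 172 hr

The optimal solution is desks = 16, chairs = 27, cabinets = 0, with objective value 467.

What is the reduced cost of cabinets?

Check each constraint at x*: assembly 59/59 (tight); finishing 172/172 (tight).
The binding rows give the dual system: 2·y_assembly + 4·y_finishing = 14 and 1·y_assembly + 4·y_finishing = 9.
→ y_assembly = 5 and y_finishing = 1.
Reduced cost of cabinets: c₃ − yᵀa₃ = 12.5 − (5·3 + 1·3) = 12.5 − 18 = -5.5.

-5.5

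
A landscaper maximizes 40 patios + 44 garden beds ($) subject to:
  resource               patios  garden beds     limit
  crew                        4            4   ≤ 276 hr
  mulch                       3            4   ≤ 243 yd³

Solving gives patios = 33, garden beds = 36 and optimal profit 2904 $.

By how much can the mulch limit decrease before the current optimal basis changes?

Binding constraints: crew, mulch. The basis is B = [[4,4],[3,4]] with det 4.
Per unit decrease in mulch, x* moves by d = (1, -1).
The basis stays optimal until garden beds reaches 0; allowable decrease = 36 yd³.

36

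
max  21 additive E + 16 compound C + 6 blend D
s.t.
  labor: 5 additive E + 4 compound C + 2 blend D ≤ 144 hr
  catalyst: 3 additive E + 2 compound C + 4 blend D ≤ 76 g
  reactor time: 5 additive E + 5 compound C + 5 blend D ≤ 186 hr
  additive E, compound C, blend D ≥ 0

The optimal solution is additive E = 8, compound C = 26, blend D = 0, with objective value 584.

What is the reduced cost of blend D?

-8

Binding: labor and catalyst. Non-binding: reactor time (16 unused).
By complementary slackness, y = 0 for the non-binding constraint.
The binding rows give the dual system: 5·y_labor + 3·y_catalyst = 21 and 4·y_labor + 2·y_catalyst = 16.
This yields shadow prices y_labor = 3, y_catalyst = 2.
Reduced cost of blend D: c₃ − yᵀa₃ = 6 − (3·2 + 2·4) = 6 − 14 = -8.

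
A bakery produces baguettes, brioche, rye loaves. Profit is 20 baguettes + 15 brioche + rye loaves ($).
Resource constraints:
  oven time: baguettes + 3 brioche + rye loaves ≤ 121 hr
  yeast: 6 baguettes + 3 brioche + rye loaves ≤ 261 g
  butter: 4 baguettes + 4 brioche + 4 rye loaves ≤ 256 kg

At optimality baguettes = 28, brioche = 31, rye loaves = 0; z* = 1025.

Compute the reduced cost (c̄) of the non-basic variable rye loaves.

-4

At the optimum: oven time uses 121 of 121 (binding); yeast uses 261 of 261 (binding); butter uses 236 of 256 (slack = 20).
Slack constraints have shadow price 0 (complementary slackness).
The binding rows give the dual system: 1·y_oven time + 6·y_yeast = 20 and 3·y_oven time + 3·y_yeast = 15.
This yields shadow prices y_oven time = 2, y_yeast = 3.
Reduced cost of rye loaves: c₃ − yᵀa₃ = 1 − (2·1 + 3·1) = 1 − 5 = -4.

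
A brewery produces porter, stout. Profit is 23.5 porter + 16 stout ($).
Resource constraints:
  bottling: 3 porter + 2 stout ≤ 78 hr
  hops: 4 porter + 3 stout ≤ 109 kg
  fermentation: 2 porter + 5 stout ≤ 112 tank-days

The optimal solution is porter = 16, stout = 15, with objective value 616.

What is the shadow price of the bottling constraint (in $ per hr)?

Check each constraint at x*: bottling 78/78 (tight); hops 109/109 (tight); fermentation 107/112 (slack 5).
By complementary slackness, y = 0 for the non-binding constraint.
Dual feasibility on the basic columns requires 3·y_bottling + 4·y_hops = 23.5, 2·y_bottling + 3·y_hops = 16.
This yields shadow prices y_bottling = 6.5, y_hops = 1.
Shadow price of bottling = 6.5.

6.5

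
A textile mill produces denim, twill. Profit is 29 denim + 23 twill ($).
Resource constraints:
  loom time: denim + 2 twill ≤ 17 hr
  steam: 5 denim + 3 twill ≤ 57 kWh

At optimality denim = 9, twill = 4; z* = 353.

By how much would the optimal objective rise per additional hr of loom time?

At the optimum: loom time uses 17 of 17 (binding); steam uses 57 of 57 (binding).
The binding rows give the dual system: 1·y_loom time + 5·y_steam = 29 and 2·y_loom time + 3·y_steam = 23.
→ y_loom time = 4 and y_steam = 5.
Shadow price of loom time = 4.

4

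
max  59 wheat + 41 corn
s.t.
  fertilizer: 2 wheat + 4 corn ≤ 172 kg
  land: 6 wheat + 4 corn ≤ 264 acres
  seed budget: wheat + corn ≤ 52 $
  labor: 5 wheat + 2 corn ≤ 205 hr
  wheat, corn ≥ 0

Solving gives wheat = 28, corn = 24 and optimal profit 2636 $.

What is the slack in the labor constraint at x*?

17

labor used = 5·28 + 2·24 = 188; slack = 205 − 188 = 17.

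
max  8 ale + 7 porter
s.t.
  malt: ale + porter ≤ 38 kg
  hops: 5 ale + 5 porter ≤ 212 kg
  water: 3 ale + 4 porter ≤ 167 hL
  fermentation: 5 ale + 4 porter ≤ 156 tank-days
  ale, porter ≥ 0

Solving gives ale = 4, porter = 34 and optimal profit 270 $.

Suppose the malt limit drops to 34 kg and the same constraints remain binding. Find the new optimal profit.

Check each constraint at x*: malt 38/38 (tight); hops 190/212 (slack 22); water 148/167 (slack 19); fermentation 156/156 (tight).
Slack constraints have shadow price 0 (complementary slackness).
Dual feasibility on the basic columns requires 1·y_malt + 5·y_fermentation = 8, 1·y_malt + 4·y_fermentation = 7.
This yields shadow prices y_malt = 3, y_fermentation = 1.
Δz = y_malt·Δb = 3 × (-4) = -12, so new z* = 270 − 12 = 258.

258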